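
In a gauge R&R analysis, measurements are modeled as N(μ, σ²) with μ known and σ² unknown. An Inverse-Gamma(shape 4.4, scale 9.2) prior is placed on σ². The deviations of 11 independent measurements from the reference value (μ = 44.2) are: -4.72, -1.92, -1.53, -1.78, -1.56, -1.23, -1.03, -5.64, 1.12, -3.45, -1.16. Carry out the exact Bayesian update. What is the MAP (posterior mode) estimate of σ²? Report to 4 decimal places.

4.6419

With known mean μ and an Inverse-Gamma(α, β) prior on σ², the Normal likelihood is conjugate: posterior is Inv-Gamma(α + n/2, β + Σ(xᵢ−μ)²/2).
Σ(xᵢ−μ)² = (-4.72)² + (-1.92)² + (-1.53)² + (-1.78)² + (-1.56)² + (-1.23)² + (-1.03)² + (-5.64)² + (1.12)² + (-3.45)² + (-1.16)² = 82.7936.
Posterior: Inv-Gamma(4.4 + 11/2, 9.2 + 82.7936/2) = Inv-Gamma(9.90, 50.59680).
Mode = β/(α+1) = 50.59680/10.90 = 4.6419.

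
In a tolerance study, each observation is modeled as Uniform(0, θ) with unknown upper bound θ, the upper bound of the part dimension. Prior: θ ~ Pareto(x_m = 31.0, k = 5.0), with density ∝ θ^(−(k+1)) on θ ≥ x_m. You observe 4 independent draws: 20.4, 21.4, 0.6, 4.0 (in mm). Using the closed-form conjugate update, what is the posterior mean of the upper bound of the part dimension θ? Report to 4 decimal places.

34.8750

A Pareto(scale x_m, shape k) prior on the upper bound θ of Uniform(0, θ) is conjugate: posterior is Pareto(max(x_m, max xᵢ), k + n).
Sample maximum = 21.4; prior scale x_m = 31.0 → posterior scale = max = 31.0.
Posterior shape = 5.0 + 4 = 9.0.
E[θ|data] = k·x_m/(k−1) = 9.0·31.0/8.0 = 34.8750.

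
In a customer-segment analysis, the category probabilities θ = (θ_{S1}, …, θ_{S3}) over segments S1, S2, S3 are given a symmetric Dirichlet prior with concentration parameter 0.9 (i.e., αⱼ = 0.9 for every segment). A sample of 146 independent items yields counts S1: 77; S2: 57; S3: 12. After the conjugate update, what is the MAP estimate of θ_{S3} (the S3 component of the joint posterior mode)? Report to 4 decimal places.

0.0817

The Dirichlet prior is conjugate to the Multinomial likelihood: each posterior αⱼ = prior αⱼ + observed count nⱼ.
Posterior concentration: (77.9, 57.9, 12.9), total = 148.7.
Joint mode component: (α_{S3}−1)/(Σα−K) = 11.9/145.7 = 0.0817.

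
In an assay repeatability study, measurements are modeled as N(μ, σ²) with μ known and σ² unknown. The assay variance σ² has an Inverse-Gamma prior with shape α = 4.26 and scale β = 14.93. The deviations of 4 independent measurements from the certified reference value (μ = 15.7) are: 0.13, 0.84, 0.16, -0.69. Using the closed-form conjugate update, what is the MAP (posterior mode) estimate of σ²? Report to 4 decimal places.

2.1408

With known mean μ and an Inverse-Gamma(α, β) prior on σ², the Normal likelihood is conjugate: posterior is Inv-Gamma(α + n/2, β + Σ(xᵢ−μ)²/2).
Σ(xᵢ−μ)² = (0.13)² + (0.84)² + (0.16)² + (-0.69)² = 1.2242.
Posterior: Inv-Gamma(4.26 + 4/2, 14.93 + 1.2242/2) = Inv-Gamma(6.26, 15.54210).
Mode = β/(α+1) = 15.54210/7.26 = 2.1408.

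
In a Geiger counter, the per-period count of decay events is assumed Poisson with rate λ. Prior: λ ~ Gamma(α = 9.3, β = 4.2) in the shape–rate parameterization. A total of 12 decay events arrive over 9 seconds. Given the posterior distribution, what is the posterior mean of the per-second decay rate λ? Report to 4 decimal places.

With a Gamma(shape α, rate β) prior, the Poisson likelihood is conjugate: the posterior is Gamma(α + ΣXᵢ, β + n).
Posterior: Gamma(α+S, β+n) = Gamma(9.3+12, 4.2+9) = Gamma(21.3, 13.2).
Posterior mean = α/β = 21.3/13.2 = 1.6136.

1.6136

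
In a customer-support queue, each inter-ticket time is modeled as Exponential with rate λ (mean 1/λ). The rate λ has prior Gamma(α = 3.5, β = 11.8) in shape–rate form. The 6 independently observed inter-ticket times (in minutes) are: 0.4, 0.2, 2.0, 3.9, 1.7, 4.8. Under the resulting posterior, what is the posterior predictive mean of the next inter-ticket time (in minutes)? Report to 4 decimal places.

2.9176

With a Gamma(shape α, rate β) prior on the exponential rate λ, the posterior after n observations with total T = Σxᵢ is Gamma(α+n, β+T).
Sum of observations T = 13.0 minutes; n = 6.
Posterior: Gamma(3.5+6, 11.8+13.0) = Gamma(9.5, 24.8).
The predictive distribution for the next observation is Lomax; its mean is β/(α−1) = 24.8/8.5 = 2.9176.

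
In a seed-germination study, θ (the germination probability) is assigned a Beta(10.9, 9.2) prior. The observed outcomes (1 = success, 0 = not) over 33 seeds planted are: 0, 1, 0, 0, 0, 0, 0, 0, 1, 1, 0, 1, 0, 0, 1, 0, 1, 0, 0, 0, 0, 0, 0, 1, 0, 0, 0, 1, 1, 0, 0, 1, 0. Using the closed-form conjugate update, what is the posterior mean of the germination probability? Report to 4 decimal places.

The Beta prior is conjugate to a Binomial/Bernoulli likelihood; the update adds successes to α and failures to β.
Posterior: Beta(α+k, β+n−k) = Beta(10.9+10, 9.2+23) = Beta(20.9, 32.2).
Posterior mean = α/(α+β) = 20.9/53.1 = 0.3936.

0.3936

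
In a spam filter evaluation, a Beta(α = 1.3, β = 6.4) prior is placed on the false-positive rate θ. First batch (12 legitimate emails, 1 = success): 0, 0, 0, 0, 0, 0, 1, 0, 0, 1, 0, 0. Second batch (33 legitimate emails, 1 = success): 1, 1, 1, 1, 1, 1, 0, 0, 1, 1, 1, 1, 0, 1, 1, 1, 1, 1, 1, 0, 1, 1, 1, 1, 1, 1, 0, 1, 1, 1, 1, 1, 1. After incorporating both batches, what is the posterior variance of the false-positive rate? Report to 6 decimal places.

0.004491

The Beta prior is conjugate to a Binomial/Bernoulli likelihood; the update adds successes to α and failures to β.
After batch 1: Beta(1.3+2, 6.4+10) = Beta(3.3, 16.4).
After batch 2: Beta(3.3+28, 16.4+5) = Beta(31.3, 21.4).
Var = αβ/((α+β)²(α+β+1)) = 31.3·21.4/(52.7²·53.7) = 0.004491.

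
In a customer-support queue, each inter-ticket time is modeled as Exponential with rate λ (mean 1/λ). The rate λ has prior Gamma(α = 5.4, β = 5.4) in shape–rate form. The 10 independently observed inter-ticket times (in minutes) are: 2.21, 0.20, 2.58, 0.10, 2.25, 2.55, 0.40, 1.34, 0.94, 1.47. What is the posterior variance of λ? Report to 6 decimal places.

With a Gamma(shape α, rate β) prior on the exponential rate λ, the posterior after n observations with total T = Σxᵢ is Gamma(α+n, β+T).
Sum of observations T = 14.04 minutes; n = 10.
Posterior: Gamma(5.4+10, 5.4+14.04) = Gamma(15.4, 19.44).
Var = α/β² = 0.040750.

0.040750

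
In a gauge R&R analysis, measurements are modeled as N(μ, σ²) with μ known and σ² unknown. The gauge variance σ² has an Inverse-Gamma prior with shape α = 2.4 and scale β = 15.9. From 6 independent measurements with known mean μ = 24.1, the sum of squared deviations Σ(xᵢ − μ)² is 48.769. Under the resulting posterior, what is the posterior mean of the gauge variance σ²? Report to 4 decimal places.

9.1556

With known mean μ and an Inverse-Gamma(α, β) prior on σ², the Normal likelihood is conjugate: posterior is Inv-Gamma(α + n/2, β + Σ(xᵢ−μ)²/2).
Posterior: Inv-Gamma(2.4 + 6/2, 15.9 + 48.769/2) = Inv-Gamma(5.40, 40.2845).
E[σ²|data] = β/(α−1) = 40.2845/4.40 = 9.1556.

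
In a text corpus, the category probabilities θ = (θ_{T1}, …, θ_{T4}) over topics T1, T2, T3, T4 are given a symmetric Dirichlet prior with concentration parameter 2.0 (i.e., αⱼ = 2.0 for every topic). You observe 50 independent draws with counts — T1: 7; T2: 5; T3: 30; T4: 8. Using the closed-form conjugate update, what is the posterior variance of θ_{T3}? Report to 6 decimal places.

The Dirichlet prior is conjugate to the Multinomial likelihood: each posterior αⱼ = prior αⱼ + observed count nⱼ.
Posterior concentration: (9.0, 7.0, 32.0, 10.0), total = 58.0.
Var[θ_j] = α_j(Σα−α_j)/((Σα)²(Σα+1)) = 32.0·26.0/(58.0²·59.0) = 0.004192.

0.004192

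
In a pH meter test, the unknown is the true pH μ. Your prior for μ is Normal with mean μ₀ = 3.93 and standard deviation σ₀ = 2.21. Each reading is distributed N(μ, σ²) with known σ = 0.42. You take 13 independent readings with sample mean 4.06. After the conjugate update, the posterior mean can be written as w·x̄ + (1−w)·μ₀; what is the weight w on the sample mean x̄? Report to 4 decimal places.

For Normal data with known variance σ², a Normal(μ₀, σ₀²) prior on μ is conjugate. Posterior precision = 1/σ₀² + n/σ²; posterior mean is the precision-weighted average of μ₀ and x̄.
σ₀² = 2.21² = 4.8841, σ² = 0.42² = 0.1764. Prior precision 1/σ₀² = 1/4.8841; data precision n/σ² = 13/0.1764.
w = (n/σ²)/(1/σ₀² + n/σ²) = n·σ₀²/(σ² + n·σ₀²) = 13·4.8841/(0.1764 + 13·4.8841) = 63.4933/63.6697 = 0.9972.

0.9972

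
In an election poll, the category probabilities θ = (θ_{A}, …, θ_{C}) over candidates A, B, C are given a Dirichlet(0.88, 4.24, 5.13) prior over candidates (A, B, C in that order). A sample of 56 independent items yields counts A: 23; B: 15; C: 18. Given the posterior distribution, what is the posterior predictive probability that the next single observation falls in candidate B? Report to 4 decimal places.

0.2904

The Dirichlet prior is conjugate to the Multinomial likelihood: each posterior αⱼ = prior αⱼ + observed count nⱼ.
Posterior concentration: (23.88, 19.24, 23.13), total = 66.25.
P(next = B | data) = α_{B}/Σα = 0.2904.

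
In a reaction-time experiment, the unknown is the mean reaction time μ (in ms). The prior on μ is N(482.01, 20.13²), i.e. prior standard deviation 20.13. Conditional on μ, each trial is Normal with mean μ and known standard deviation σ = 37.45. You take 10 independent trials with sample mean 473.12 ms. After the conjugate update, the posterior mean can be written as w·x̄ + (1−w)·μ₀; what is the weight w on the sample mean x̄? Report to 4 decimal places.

0.7429

For Normal data with known variance σ², a Normal(μ₀, σ₀²) prior on μ is conjugate. Posterior precision = 1/σ₀² + n/σ²; posterior mean is the precision-weighted average of μ₀ and x̄.
σ₀² = 20.13² = 405.2169, σ² = 37.45² = 1402.5025. Prior precision 1/σ₀² = 1/405.2169; data precision n/σ² = 10/1402.5025.
w = (n/σ²)/(1/σ₀² + n/σ²) = n·σ₀²/(σ² + n·σ₀²) = 10·405.2169/(1402.5025 + 10·405.2169) = 4052.169/5454.6715 = 0.7429.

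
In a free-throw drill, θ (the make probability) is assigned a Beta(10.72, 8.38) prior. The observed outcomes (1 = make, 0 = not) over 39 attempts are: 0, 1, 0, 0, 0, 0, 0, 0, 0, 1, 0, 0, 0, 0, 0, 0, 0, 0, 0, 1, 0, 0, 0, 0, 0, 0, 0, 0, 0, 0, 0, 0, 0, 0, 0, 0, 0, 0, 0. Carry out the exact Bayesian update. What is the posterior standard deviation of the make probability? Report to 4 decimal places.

0.0552

The Beta prior is conjugate to a Binomial/Bernoulli likelihood; the update adds successes to α and failures to β.
Posterior: Beta(α+k, β+n−k) = Beta(10.72+3, 8.38+36) = Beta(13.72, 44.38).
Var = αβ/((α+β)²(α+β+1)) = 13.72·44.38/(58.10²·59.10) = 0.00305212; SD = √0.00305212 = 0.0552.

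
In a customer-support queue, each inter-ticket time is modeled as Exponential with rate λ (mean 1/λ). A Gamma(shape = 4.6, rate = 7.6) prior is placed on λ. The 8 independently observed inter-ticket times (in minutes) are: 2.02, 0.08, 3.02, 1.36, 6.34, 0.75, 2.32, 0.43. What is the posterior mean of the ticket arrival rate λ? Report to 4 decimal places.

With a Gamma(shape α, rate β) prior on the exponential rate λ, the posterior after n observations with total T = Σxᵢ is Gamma(α+n, β+T).
Sum of observations T = 16.32 minutes; n = 8.
Posterior: Gamma(4.6+8, 7.6+16.32) = Gamma(12.6, 23.92).
Posterior mean of λ = α/β = 12.6/23.92 = 0.5268.

0.5268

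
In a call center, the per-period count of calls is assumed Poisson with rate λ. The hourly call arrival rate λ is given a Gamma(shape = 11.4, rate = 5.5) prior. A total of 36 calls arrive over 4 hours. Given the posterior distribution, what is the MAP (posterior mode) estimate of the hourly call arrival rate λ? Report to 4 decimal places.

4.8842

With a Gamma(shape α, rate β) prior, the Poisson likelihood is conjugate: the posterior is Gamma(α + ΣXᵢ, β + n).
Posterior: Gamma(α+S, β+n) = Gamma(11.4+36, 5.5+4) = Gamma(47.4, 9.5).
Mode of Gamma(α,β) for α≥1 is (α−1)/β = 46.4/9.5 = 4.8842.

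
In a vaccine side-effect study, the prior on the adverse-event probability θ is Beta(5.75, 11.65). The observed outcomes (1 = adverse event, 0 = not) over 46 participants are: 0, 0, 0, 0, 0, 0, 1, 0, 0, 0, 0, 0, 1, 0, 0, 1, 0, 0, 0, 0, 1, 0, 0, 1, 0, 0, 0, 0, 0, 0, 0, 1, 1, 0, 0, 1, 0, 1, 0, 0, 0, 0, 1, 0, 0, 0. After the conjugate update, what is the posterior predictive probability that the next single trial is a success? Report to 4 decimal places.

The Beta prior is conjugate to a Binomial/Bernoulli likelihood; the update adds successes to α and failures to β.
Posterior: Beta(α+k, β+n−k) = Beta(5.75+10, 11.65+36) = Beta(15.75, 47.65).
For a single future Bernoulli trial, P(success | data) = α/(α+β) = 0.2484.

0.2484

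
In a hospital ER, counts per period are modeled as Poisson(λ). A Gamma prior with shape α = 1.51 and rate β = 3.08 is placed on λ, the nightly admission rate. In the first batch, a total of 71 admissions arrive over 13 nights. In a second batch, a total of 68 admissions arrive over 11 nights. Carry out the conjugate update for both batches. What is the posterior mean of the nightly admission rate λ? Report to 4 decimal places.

With a Gamma(shape α, rate β) prior, the Poisson likelihood is conjugate: the posterior is Gamma(α + ΣXᵢ, β + n).
After batch 1: Gamma(α+S, β+n) = Gamma(1.51+71, 3.08+13) = Gamma(72.51, 16.08).
After batch 2: Gamma(α+S, β+n) = Gamma(72.51+68, 16.08+11) = Gamma(140.51, 27.08).
Posterior mean = α/β = 140.51/27.08 = 5.1887.

5.1887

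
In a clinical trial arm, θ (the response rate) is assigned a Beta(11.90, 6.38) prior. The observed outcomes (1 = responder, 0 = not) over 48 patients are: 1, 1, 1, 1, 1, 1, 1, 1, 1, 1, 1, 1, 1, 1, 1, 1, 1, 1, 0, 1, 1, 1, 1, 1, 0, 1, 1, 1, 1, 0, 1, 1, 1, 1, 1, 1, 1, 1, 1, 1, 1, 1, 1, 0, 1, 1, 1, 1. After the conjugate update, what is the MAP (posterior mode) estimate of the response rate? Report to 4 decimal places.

The Beta prior is conjugate to a Binomial/Bernoulli likelihood; the update adds successes to α and failures to β.
Posterior: Beta(α+k, β+n−k) = Beta(11.90+44, 6.38+4) = Beta(55.90, 10.38).
Mode of Beta(a,b) for a,b>1 is (a−1)/(a+b−2) = 54.90/64.28 = 0.8541.

0.8541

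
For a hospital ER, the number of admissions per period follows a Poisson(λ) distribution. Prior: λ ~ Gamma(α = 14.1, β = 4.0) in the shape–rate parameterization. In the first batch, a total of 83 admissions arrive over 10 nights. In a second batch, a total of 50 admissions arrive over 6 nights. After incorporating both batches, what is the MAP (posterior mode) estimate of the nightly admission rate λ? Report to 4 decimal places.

With a Gamma(shape α, rate β) prior, the Poisson likelihood is conjugate: the posterior is Gamma(α + ΣXᵢ, β + n).
After batch 1: Gamma(α+S, β+n) = Gamma(14.1+83, 4.0+10) = Gamma(97.1, 14.0).
After batch 2: Gamma(α+S, β+n) = Gamma(97.1+50, 14.0+6) = Gamma(147.1, 20.0).
Mode of Gamma(α,β) for α≥1 is (α−1)/β = 146.1/20.0 = 7.3050.

7.3050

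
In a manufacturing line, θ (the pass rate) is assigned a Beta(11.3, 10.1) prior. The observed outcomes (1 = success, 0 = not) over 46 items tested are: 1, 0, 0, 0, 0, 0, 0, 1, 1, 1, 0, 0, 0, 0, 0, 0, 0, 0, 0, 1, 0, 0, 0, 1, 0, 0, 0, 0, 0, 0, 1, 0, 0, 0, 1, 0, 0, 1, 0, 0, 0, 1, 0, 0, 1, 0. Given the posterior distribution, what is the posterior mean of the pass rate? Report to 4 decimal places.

0.3309

The Beta prior is conjugate to a Binomial/Bernoulli likelihood; the update adds successes to α and failures to β.
Posterior: Beta(α+k, β+n−k) = Beta(11.3+11, 10.1+35) = Beta(22.3, 45.1).
Posterior mean = α/(α+β) = 22.3/67.4 = 0.3309.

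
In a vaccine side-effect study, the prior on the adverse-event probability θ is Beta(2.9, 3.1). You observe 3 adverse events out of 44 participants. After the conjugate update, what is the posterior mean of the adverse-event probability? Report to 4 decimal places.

The Beta prior is conjugate to a Binomial/Bernoulli likelihood; the update adds successes to α and failures to β.
Posterior: Beta(α+k, β+n−k) = Beta(2.9+3, 3.1+41) = Beta(5.9, 44.1).
Posterior mean = α/(α+β) = 5.9/50.0 = 0.1180.

0.1180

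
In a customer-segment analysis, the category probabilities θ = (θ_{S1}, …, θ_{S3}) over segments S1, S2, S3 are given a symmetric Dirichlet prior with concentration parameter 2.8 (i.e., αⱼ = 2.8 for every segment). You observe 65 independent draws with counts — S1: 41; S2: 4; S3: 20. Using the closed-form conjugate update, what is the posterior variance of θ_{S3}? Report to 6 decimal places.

0.002878

The Dirichlet prior is conjugate to the Multinomial likelihood: each posterior αⱼ = prior αⱼ + observed count nⱼ.
Posterior concentration: (43.8, 6.8, 22.8), total = 73.4.
Var[θ_j] = α_j(Σα−α_j)/((Σα)²(Σα+1)) = 22.8·50.6/(73.4²·74.4) = 0.002878.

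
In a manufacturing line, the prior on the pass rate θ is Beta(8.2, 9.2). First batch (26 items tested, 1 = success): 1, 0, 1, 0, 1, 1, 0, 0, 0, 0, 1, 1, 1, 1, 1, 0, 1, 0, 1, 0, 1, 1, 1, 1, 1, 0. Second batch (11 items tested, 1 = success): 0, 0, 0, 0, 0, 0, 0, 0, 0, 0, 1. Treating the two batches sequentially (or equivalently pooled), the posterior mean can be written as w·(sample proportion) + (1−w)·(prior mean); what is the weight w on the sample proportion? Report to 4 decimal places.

The Beta prior is conjugate to a Binomial/Bernoulli likelihood; the update adds successes to α and failures to β.
Total number of items tested: n = 26 + 11 = 37.
Posterior mean = (α₀+k)/(α₀+β₀+n) = [n/(α₀+β₀+n)]·(k/n) + [(α₀+β₀)/(α₀+β₀+n)]·α₀/(α₀+β₀), so only n and the prior enter the weight.
The weight on the data is w = n/(α₀+β₀+n) = 37/(8.2+9.2+37) = 37/54.4 = 0.6801.

0.6801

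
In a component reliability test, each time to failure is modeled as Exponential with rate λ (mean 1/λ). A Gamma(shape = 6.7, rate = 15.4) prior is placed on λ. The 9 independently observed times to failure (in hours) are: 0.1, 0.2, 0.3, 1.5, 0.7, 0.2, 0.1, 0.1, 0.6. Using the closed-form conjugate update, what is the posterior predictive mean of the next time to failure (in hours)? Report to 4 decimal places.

1.3061

With a Gamma(shape α, rate β) prior on the exponential rate λ, the posterior after n observations with total T = Σxᵢ is Gamma(α+n, β+T).
Sum of observations T = 3.8 hours; n = 9.
Posterior: Gamma(6.7+9, 15.4+3.8) = Gamma(15.7, 19.2).
The predictive distribution for the next observation is Lomax; its mean is β/(α−1) = 19.2/14.7 = 1.3061.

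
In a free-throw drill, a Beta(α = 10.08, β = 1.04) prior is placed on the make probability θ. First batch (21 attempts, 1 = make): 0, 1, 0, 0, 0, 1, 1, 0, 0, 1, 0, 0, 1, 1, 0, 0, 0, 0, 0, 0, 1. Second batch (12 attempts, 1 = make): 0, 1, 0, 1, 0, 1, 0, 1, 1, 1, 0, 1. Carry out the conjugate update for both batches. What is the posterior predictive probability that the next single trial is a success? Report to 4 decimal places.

0.5458

The Beta prior is conjugate to a Binomial/Bernoulli likelihood; the update adds successes to α and failures to β.
After batch 1: Beta(10.08+7, 1.04+14) = Beta(17.08, 15.04).
After batch 2: Beta(17.08+7, 15.04+5) = Beta(24.08, 20.04).
For a single future Bernoulli trial, P(success | data) = α/(α+β) = 0.5458.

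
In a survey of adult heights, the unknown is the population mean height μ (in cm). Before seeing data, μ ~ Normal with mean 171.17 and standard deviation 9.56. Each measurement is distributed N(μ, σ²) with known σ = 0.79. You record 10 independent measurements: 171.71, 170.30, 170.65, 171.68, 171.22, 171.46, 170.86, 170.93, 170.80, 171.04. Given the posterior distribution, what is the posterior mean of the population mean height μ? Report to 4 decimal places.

For Normal data with known variance σ², a Normal(μ₀, σ₀²) prior on μ is conjugate. Posterior precision = 1/σ₀² + n/σ²; posterior mean is the precision-weighted average of μ₀ and x̄.
Σxᵢ = 171.71 + 170.30 + 170.65 + 171.68 + 171.22 + 171.46 + 170.86 + 170.93 + 170.80 + 171.04 = 1710.65, so n·x̄ = 1710.65.
σ₀² = 9.56² = 91.3936, σ² = 0.79² = 0.6241; σ² + n·σ₀² = 0.6241 + 10·91.3936 = 914.5601.
Posterior mean = (μ₀/σ₀² + n·x̄/σ²)/(1/σ₀² + n/σ²) = (σ²·μ₀ + σ₀²·n·x̄)/(σ² + n·σ₀²) = (0.6241·171.17 + 91.3936·1710.65)/914.5601 = 156449.289037/914.5601 = 171.0651.

171.0651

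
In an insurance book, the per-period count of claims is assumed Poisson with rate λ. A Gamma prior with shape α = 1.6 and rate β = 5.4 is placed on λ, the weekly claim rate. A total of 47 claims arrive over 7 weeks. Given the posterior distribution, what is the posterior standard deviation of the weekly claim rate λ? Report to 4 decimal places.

With a Gamma(shape α, rate β) prior, the Poisson likelihood is conjugate: the posterior is Gamma(α + ΣXᵢ, β + n).
Posterior: Gamma(α+S, β+n) = Gamma(1.6+47, 5.4+7) = Gamma(48.6, 12.4).
SD = √α/β = √48.6/12.4 = 0.5622.

0.5622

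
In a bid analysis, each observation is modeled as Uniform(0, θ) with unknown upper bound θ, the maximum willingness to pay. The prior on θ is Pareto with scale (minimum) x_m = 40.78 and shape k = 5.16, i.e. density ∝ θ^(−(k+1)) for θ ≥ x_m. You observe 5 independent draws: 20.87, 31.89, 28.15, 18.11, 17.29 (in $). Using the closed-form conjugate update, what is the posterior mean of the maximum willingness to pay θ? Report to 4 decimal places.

45.2320

A Pareto(scale x_m, shape k) prior on the upper bound θ of Uniform(0, θ) is conjugate: posterior is Pareto(max(x_m, max xᵢ), k + n).
Sample maximum = 31.89; prior scale x_m = 40.78 → posterior scale = max = 40.78.
Posterior shape = 5.16 + 5 = 10.16.
E[θ|data] = k·x_m/(k−1) = 10.16·40.78/9.16 = 45.2320.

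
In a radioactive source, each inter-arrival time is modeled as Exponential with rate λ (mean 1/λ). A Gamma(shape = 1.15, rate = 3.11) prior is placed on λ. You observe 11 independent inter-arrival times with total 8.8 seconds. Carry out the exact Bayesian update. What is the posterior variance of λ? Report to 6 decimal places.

With a Gamma(shape α, rate β) prior on the exponential rate λ, the posterior after n observations with total T = Σxᵢ is Gamma(α+n, β+T).
Posterior: Gamma(1.15+11, 3.11+8.8) = Gamma(12.15, 11.91).
Var = α/β² = 0.085655.

0.085655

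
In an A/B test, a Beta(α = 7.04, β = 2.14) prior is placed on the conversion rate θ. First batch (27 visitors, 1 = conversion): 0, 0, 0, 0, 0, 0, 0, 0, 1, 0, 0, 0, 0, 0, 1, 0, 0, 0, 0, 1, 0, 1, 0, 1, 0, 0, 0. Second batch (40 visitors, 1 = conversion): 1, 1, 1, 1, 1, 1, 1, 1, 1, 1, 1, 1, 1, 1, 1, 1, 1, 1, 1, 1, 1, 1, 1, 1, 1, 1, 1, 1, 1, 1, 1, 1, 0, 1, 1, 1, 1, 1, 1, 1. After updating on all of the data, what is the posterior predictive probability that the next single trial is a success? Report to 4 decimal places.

The Beta prior is conjugate to a Binomial/Bernoulli likelihood; the update adds successes to α and failures to β.
After batch 1: Beta(7.04+5, 2.14+22) = Beta(12.04, 24.14).
After batch 2: Beta(12.04+39, 24.14+1) = Beta(51.04, 25.14).
For a single future Bernoulli trial, P(success | data) = α/(α+β) = 0.6700.

0.6700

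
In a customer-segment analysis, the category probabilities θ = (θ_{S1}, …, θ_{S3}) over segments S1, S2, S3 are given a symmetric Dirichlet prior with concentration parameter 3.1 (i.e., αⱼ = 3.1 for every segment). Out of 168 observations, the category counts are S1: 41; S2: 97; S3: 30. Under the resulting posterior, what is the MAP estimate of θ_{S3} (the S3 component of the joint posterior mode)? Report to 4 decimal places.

The Dirichlet prior is conjugate to the Multinomial likelihood: each posterior αⱼ = prior αⱼ + observed count nⱼ.
Posterior concentration: (44.1, 100.1, 33.1), total = 177.3.
Joint mode component: (α_{S3}−1)/(Σα−K) = 32.1/174.3 = 0.1842.

0.1842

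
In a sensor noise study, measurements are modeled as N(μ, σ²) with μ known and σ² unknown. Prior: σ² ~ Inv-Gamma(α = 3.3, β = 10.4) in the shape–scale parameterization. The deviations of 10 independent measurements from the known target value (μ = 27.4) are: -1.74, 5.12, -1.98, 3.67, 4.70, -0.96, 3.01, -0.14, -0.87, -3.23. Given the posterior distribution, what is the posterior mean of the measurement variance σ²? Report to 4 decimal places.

With known mean μ and an Inverse-Gamma(α, β) prior on σ², the Normal likelihood is conjugate: posterior is Inv-Gamma(α + n/2, β + Σ(xᵢ−μ)²/2).
Σ(xᵢ−μ)² = (-1.74)² + (5.12)² + (-1.98)² + (3.67)² + (4.70)² + (-0.96)² + (3.01)² + (-0.14)² + (-0.87)² + (-3.23)² = 89.9124.
Posterior: Inv-Gamma(3.3 + 10/2, 10.4 + 89.9124/2) = Inv-Gamma(8.30, 55.35620).
E[σ²|data] = β/(α−1) = 55.35620/7.30 = 7.5830.

7.5830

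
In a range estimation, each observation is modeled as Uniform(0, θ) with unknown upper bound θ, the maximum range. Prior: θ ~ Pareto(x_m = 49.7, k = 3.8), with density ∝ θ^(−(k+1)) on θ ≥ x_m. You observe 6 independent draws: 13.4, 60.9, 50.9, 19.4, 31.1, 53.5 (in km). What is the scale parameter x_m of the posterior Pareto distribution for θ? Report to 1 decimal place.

A Pareto(scale x_m, shape k) prior on the upper bound θ of Uniform(0, θ) is conjugate: posterior is Pareto(max(x_m, max xᵢ), k + n).
Sample maximum = 60.9; prior scale x_m = 49.7 → posterior scale = max = 60.9.
Posterior shape = 3.8 + 6 = 9.8.
Posterior scale x_m = 60.9.

60.9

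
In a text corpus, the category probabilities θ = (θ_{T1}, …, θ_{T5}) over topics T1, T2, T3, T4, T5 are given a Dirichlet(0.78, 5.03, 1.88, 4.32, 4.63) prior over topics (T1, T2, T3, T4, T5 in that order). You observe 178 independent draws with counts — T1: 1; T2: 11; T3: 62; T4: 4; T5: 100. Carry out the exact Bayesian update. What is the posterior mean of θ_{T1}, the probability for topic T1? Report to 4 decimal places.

0.0091

The Dirichlet prior is conjugate to the Multinomial likelihood: each posterior αⱼ = prior αⱼ + observed count nⱼ.
Posterior concentration: (1.78, 16.03, 63.88, 8.32, 104.63), total = 194.64.
E[θ_{T1}|data] = α_{T1}/Σα = 1.78/194.64 = 0.0091.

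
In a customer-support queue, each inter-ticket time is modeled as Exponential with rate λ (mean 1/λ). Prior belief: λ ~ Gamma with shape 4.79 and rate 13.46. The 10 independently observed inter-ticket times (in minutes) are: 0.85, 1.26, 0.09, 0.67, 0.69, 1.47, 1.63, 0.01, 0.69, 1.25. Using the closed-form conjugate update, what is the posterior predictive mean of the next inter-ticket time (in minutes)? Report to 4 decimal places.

With a Gamma(shape α, rate β) prior on the exponential rate λ, the posterior after n observations with total T = Σxᵢ is Gamma(α+n, β+T).
Sum of observations T = 8.61 minutes; n = 10.
Posterior: Gamma(4.79+10, 13.46+8.61) = Gamma(14.79, 22.07).
The predictive distribution for the next observation is Lomax; its mean is β/(α−1) = 22.07/13.79 = 1.6004.

1.6004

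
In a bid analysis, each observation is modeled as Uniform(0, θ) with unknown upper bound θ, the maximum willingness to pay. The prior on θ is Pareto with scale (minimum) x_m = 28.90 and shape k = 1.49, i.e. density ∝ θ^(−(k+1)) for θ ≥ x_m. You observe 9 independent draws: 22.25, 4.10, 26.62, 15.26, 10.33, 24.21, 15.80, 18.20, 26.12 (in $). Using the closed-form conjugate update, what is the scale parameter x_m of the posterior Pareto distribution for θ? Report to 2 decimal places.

28.90

A Pareto(scale x_m, shape k) prior on the upper bound θ of Uniform(0, θ) is conjugate: posterior is Pareto(max(x_m, max xᵢ), k + n).
Sample maximum = 26.62; prior scale x_m = 28.90 → posterior scale = max = 28.90.
Posterior shape = 1.49 + 9 = 10.49.
Posterior scale x_m = 28.90.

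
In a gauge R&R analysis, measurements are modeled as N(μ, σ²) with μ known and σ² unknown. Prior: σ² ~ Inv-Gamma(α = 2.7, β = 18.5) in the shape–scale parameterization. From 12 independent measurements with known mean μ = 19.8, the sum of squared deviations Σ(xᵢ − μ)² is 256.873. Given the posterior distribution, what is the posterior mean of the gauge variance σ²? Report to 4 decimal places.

19.0827

With known mean μ and an Inverse-Gamma(α, β) prior on σ², the Normal likelihood is conjugate: posterior is Inv-Gamma(α + n/2, β + Σ(xᵢ−μ)²/2).
Posterior: Inv-Gamma(2.7 + 12/2, 18.5 + 256.873/2) = Inv-Gamma(8.70, 146.9365).
E[σ²|data] = β/(α−1) = 146.9365/7.70 = 19.0827.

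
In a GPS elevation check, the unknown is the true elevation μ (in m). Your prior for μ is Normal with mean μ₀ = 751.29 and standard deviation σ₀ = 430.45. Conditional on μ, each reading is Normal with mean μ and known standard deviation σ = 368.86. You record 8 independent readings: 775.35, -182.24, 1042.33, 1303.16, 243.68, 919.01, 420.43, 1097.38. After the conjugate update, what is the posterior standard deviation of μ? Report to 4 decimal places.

124.8094

For Normal data with known variance σ², a Normal(μ₀, σ₀²) prior on μ is conjugate. Posterior precision = 1/σ₀² + n/σ²; posterior mean is the precision-weighted average of μ₀ and x̄.
σ₀² = 430.45² = 185287.2025, σ² = 368.86² = 136057.6996; σ² + n·σ₀² = 136057.6996 + 8·185287.2025 = 1618355.3196.
Posterior precision = 1/σ₀² + n/σ² = 1/185287.2025 + 8/136057.6996 = (σ² + n·σ₀²)/(σ₀²σ²) = 1618355.3196/(185287.2025·136057.6996); posterior variance σₙ² = σ₀²σ²/(σ² + n·σ₀²) = 185287.2025·136057.6996/1618355.3196 = 15577.389114.
Posterior SD = √σₙ² = √(185287.2025·136057.6996/1618355.3196) = 124.8094.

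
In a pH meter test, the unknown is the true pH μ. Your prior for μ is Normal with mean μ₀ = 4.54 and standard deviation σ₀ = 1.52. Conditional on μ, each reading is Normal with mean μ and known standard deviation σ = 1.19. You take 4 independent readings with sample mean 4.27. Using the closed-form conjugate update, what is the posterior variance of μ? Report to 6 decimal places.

For Normal data with known variance σ², a Normal(μ₀, σ₀²) prior on μ is conjugate. Posterior precision = 1/σ₀² + n/σ²; posterior mean is the precision-weighted average of μ₀ and x̄.
σ₀² = 1.52² = 2.3104, σ² = 1.19² = 1.4161; σ² + n·σ₀² = 1.4161 + 4·2.3104 = 10.6577.
Posterior precision = 1/σ₀² + n/σ² = 1/2.3104 + 4/1.4161 = (σ² + n·σ₀²)/(σ₀²σ²) = 10.6577/(2.3104·1.4161); posterior variance σₙ² = σ₀²σ²/(σ² + n·σ₀²) = 2.3104·1.4161/10.6577 = 0.306985.

0.306985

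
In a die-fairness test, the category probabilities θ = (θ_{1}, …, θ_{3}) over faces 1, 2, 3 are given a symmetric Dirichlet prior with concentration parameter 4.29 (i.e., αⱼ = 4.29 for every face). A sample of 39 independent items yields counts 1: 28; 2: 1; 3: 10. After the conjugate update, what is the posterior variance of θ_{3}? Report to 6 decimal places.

The Dirichlet prior is conjugate to the Multinomial likelihood: each posterior αⱼ = prior αⱼ + observed count nⱼ.
Posterior concentration: (32.29, 5.29, 14.29), total = 51.87.
Var[θ_j] = α_j(Σα−α_j)/((Σα)²(Σα+1)) = 14.29·37.58/(51.87²·52.87) = 0.003775.

0.003775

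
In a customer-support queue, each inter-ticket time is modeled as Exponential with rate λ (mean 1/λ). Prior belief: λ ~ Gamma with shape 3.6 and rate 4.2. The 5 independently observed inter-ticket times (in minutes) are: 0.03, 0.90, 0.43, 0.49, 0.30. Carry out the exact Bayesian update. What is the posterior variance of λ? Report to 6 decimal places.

0.213280

With a Gamma(shape α, rate β) prior on the exponential rate λ, the posterior after n observations with total T = Σxᵢ is Gamma(α+n, β+T).
Sum of observations T = 2.15 minutes; n = 5.
Posterior: Gamma(3.6+5, 4.2+2.15) = Gamma(8.6, 6.35).
Var = α/β² = 0.213280.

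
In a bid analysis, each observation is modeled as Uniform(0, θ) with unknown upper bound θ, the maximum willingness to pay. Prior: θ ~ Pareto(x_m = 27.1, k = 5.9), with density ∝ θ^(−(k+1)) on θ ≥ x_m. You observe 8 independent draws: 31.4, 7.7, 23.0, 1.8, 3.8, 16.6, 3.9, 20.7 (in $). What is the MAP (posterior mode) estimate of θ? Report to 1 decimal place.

31.4

A Pareto(scale x_m, shape k) prior on the upper bound θ of Uniform(0, θ) is conjugate: posterior is Pareto(max(x_m, max xᵢ), k + n).
Sample maximum = 31.4; prior scale x_m = 27.1 → posterior scale = max = 31.4.
Posterior shape = 5.9 + 8 = 13.9.
The Pareto density is decreasing on [x_m, ∞), so the mode is x_m = 31.4.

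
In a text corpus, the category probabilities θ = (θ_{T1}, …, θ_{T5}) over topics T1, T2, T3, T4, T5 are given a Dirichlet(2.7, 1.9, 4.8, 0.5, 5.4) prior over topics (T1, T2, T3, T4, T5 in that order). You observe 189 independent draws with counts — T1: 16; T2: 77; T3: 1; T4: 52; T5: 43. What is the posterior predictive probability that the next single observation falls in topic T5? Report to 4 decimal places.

The Dirichlet prior is conjugate to the Multinomial likelihood: each posterior αⱼ = prior αⱼ + observed count nⱼ.
Posterior concentration: (18.7, 78.9, 5.8, 52.5, 48.4), total = 204.3.
P(next = T5 | data) = α_{T5}/Σα = 0.2369.

0.2369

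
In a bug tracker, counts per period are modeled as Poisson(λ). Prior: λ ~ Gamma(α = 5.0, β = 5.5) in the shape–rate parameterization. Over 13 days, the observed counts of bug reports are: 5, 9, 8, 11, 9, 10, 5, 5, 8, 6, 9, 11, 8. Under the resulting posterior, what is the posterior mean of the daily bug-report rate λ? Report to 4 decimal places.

With a Gamma(shape α, rate β) prior, the Poisson likelihood is conjugate: the posterior is Gamma(α + ΣXᵢ, β + n).
Sum of counts S = 104 over n = 13 days.
Posterior: Gamma(α+S, β+n) = Gamma(5.0+104, 5.5+13) = Gamma(109.0, 18.5).
Posterior mean = α/β = 109.0/18.5 = 5.8919.

5.8919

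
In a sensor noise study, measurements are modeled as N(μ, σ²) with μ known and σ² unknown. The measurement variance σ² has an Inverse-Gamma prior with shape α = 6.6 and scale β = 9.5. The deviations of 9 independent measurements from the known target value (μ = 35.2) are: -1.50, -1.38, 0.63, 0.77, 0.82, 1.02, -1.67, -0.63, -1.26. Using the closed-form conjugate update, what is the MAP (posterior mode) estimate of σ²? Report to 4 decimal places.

1.2657

With known mean μ and an Inverse-Gamma(α, β) prior on σ², the Normal likelihood is conjugate: posterior is Inv-Gamma(α + n/2, β + Σ(xᵢ−μ)²/2).
Σ(xᵢ−μ)² = (-1.50)² + (-1.38)² + (0.63)² + (0.77)² + (0.82)² + (1.02)² + (-1.67)² + (-0.63)² + (-1.26)² = 11.6304.
Posterior: Inv-Gamma(6.6 + 9/2, 9.5 + 11.6304/2) = Inv-Gamma(11.10, 15.31520).
Mode = β/(α+1) = 15.31520/12.10 = 1.2657.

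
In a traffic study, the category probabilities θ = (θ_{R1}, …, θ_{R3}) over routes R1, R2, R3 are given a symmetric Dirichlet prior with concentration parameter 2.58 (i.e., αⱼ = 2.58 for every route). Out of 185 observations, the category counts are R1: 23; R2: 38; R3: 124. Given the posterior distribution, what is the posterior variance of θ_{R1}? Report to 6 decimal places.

The Dirichlet prior is conjugate to the Multinomial likelihood: each posterior αⱼ = prior αⱼ + observed count nⱼ.
Posterior concentration: (25.58, 40.58, 126.58), total = 192.74.
Var[θ_j] = α_j(Σα−α_j)/((Σα)²(Σα+1)) = 25.58·167.16/(192.74²·193.74) = 0.000594.

0.000594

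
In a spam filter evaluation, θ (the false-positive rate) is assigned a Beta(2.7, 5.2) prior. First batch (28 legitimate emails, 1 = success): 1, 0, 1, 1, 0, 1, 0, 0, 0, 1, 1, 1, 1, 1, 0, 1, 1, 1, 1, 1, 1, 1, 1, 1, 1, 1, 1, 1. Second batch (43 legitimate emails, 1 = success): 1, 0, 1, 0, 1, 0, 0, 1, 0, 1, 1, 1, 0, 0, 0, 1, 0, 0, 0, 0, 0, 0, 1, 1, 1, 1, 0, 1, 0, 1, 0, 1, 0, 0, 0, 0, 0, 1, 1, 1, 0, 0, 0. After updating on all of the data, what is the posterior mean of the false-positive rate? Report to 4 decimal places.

The Beta prior is conjugate to a Binomial/Bernoulli likelihood; the update adds successes to α and failures to β.
After batch 1: Beta(2.7+22, 5.2+6) = Beta(24.7, 11.2).
After batch 2: Beta(24.7+18, 11.2+25) = Beta(42.7, 36.2).
Posterior mean = α/(α+β) = 42.7/78.9 = 0.5412.

0.5412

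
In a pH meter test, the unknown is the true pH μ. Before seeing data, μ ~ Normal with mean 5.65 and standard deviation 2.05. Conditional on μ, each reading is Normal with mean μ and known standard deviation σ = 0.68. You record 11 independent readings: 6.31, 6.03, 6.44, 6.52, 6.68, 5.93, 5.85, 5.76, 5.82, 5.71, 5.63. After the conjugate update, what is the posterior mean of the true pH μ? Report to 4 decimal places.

For Normal data with known variance σ², a Normal(μ₀, σ₀²) prior on μ is conjugate. Posterior precision = 1/σ₀² + n/σ²; posterior mean is the precision-weighted average of μ₀ and x̄.
Σxᵢ = 6.31 + 6.03 + 6.44 + 6.52 + 6.68 + 5.93 + 5.85 + 5.76 + 5.82 + 5.71 + 5.63 = 66.68, so n·x̄ = 66.68.
σ₀² = 2.05² = 4.2025, σ² = 0.68² = 0.4624; σ² + n·σ₀² = 0.4624 + 11·4.2025 = 46.6899.
Posterior mean = (μ₀/σ₀² + n·x̄/σ²)/(1/σ₀² + n/σ²) = (σ²·μ₀ + σ₀²·n·x̄)/(σ² + n·σ₀²) = (0.4624·5.65 + 4.2025·66.68)/46.6899 = 282.83526/46.6899 = 6.0577.

6.0577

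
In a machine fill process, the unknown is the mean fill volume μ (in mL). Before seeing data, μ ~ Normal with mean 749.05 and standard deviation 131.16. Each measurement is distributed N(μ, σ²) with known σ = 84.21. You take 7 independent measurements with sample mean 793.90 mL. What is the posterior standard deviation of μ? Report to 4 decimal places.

For Normal data with known variance σ², a Normal(μ₀, σ₀²) prior on μ is conjugate. Posterior precision = 1/σ₀² + n/σ²; posterior mean is the precision-weighted average of μ₀ and x̄.
σ₀² = 131.16² = 17202.9456, σ² = 84.21² = 7091.3241; σ² + n·σ₀² = 7091.3241 + 7·17202.9456 = 127511.9433.
Posterior precision = 1/σ₀² + n/σ² = 1/17202.9456 + 7/7091.3241 = (σ² + n·σ₀²)/(σ₀²σ²) = 127511.9433/(17202.9456·7091.3241); posterior variance σₙ² = σ₀²σ²/(σ² + n·σ₀²) = 17202.9456·7091.3241/127511.9433 = 956.707737.
Posterior SD = √σₙ² = √(17202.9456·7091.3241/127511.9433) = 30.9307.

30.9307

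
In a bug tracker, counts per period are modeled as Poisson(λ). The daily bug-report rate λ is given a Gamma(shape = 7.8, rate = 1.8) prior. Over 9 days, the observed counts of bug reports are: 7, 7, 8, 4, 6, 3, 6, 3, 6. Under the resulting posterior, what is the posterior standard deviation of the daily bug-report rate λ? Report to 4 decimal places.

0.7039

With a Gamma(shape α, rate β) prior, the Poisson likelihood is conjugate: the posterior is Gamma(α + ΣXᵢ, β + n).
Sum of counts S = 50 over n = 9 days.
Posterior: Gamma(α+S, β+n) = Gamma(7.8+50, 1.8+9) = Gamma(57.8, 10.8).
SD = √α/β = √57.8/10.8 = 0.7039.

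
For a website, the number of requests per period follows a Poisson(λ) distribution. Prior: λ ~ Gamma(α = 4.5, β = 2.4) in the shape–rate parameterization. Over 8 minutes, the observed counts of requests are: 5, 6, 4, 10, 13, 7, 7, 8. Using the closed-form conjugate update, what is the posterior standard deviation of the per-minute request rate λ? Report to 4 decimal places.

With a Gamma(shape α, rate β) prior, the Poisson likelihood is conjugate: the posterior is Gamma(α + ΣXᵢ, β + n).
Sum of counts S = 60 over n = 8 minutes.
Posterior: Gamma(α+S, β+n) = Gamma(4.5+60, 2.4+8) = Gamma(64.5, 10.4).
SD = √α/β = √64.5/10.4 = 0.7722.

0.7722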